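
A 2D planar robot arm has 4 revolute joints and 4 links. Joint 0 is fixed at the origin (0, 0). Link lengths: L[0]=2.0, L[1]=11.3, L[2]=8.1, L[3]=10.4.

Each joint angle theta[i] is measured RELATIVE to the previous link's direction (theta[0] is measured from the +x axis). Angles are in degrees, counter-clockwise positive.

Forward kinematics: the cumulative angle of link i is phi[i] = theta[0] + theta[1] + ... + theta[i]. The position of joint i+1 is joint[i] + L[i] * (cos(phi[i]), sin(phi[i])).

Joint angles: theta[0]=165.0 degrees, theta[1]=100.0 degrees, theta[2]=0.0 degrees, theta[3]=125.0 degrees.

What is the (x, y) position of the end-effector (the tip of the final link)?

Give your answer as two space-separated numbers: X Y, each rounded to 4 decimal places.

Answer: 5.3840 -13.6085

Derivation:
joint[0] = (0.0000, 0.0000)  (base)
link 0: phi[0] = 165 = 165 deg
  cos(165 deg) = -0.9659, sin(165 deg) = 0.2588
  joint[1] = (0.0000, 0.0000) + 2 * (-0.9659, 0.2588) = (0.0000 + -1.9319, 0.0000 + 0.5176) = (-1.9319, 0.5176)
link 1: phi[1] = 165 + 100 = 265 deg
  cos(265 deg) = -0.0872, sin(265 deg) = -0.9962
  joint[2] = (-1.9319, 0.5176) + 11.3 * (-0.0872, -0.9962) = (-1.9319 + -0.9849, 0.5176 + -11.2570) = (-2.9167, -10.7394)
link 2: phi[2] = 165 + 100 + 0 = 265 deg
  cos(265 deg) = -0.0872, sin(265 deg) = -0.9962
  joint[3] = (-2.9167, -10.7394) + 8.1 * (-0.0872, -0.9962) = (-2.9167 + -0.7060, -10.7394 + -8.0692) = (-3.6227, -18.8085)
link 3: phi[3] = 165 + 100 + 0 + 125 = 390 deg
  cos(390 deg) = 0.8660, sin(390 deg) = 0.5000
  joint[4] = (-3.6227, -18.8085) + 10.4 * (0.8660, 0.5000) = (-3.6227 + 9.0067, -18.8085 + 5.2000) = (5.3840, -13.6085)
End effector: (5.3840, -13.6085)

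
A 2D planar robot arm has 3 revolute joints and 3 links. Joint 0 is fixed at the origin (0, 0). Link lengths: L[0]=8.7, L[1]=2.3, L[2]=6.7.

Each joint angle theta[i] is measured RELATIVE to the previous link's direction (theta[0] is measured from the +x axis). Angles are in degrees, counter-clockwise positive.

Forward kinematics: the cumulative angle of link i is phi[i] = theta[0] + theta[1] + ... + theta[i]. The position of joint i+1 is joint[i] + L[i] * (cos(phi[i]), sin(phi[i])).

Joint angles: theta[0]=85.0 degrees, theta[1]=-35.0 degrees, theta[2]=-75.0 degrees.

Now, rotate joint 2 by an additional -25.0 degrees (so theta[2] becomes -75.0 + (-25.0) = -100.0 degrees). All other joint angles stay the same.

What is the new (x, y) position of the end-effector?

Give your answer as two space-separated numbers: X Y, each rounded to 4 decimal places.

joint[0] = (0.0000, 0.0000)  (base)
link 0: phi[0] = 85 = 85 deg
  cos(85 deg) = 0.0872, sin(85 deg) = 0.9962
  joint[1] = (0.0000, 0.0000) + 8.7 * (0.0872, 0.9962) = (0.0000 + 0.7583, 0.0000 + 8.6669) = (0.7583, 8.6669)
link 1: phi[1] = 85 + -35 = 50 deg
  cos(50 deg) = 0.6428, sin(50 deg) = 0.7660
  joint[2] = (0.7583, 8.6669) + 2.3 * (0.6428, 0.7660) = (0.7583 + 1.4784, 8.6669 + 1.7619) = (2.2367, 10.4288)
link 2: phi[2] = 85 + -35 + -100 = -50 deg
  cos(-50 deg) = 0.6428, sin(-50 deg) = -0.7660
  joint[3] = (2.2367, 10.4288) + 6.7 * (0.6428, -0.7660) = (2.2367 + 4.3067, 10.4288 + -5.1325) = (6.5433, 5.2963)
End effector: (6.5433, 5.2963)

Answer: 6.5433 5.2963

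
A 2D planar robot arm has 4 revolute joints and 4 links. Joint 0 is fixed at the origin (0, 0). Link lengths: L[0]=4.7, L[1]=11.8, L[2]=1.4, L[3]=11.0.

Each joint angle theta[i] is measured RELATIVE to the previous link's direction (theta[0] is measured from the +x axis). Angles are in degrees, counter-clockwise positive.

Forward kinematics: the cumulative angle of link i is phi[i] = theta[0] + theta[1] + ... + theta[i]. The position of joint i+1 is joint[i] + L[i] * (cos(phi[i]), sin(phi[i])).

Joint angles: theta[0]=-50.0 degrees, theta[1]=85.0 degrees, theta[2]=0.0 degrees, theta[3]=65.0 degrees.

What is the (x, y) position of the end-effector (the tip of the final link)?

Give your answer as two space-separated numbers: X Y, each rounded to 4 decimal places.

Answer: 11.9238 14.8037

Derivation:
joint[0] = (0.0000, 0.0000)  (base)
link 0: phi[0] = -50 = -50 deg
  cos(-50 deg) = 0.6428, sin(-50 deg) = -0.7660
  joint[1] = (0.0000, 0.0000) + 4.7 * (0.6428, -0.7660) = (0.0000 + 3.0211, 0.0000 + -3.6004) = (3.0211, -3.6004)
link 1: phi[1] = -50 + 85 = 35 deg
  cos(35 deg) = 0.8192, sin(35 deg) = 0.5736
  joint[2] = (3.0211, -3.6004) + 11.8 * (0.8192, 0.5736) = (3.0211 + 9.6660, -3.6004 + 6.7682) = (12.6871, 3.1678)
link 2: phi[2] = -50 + 85 + 0 = 35 deg
  cos(35 deg) = 0.8192, sin(35 deg) = 0.5736
  joint[3] = (12.6871, 3.1678) + 1.4 * (0.8192, 0.5736) = (12.6871 + 1.1468, 3.1678 + 0.8030) = (13.8339, 3.9708)
link 3: phi[3] = -50 + 85 + 0 + 65 = 100 deg
  cos(100 deg) = -0.1736, sin(100 deg) = 0.9848
  joint[4] = (13.8339, 3.9708) + 11 * (-0.1736, 0.9848) = (13.8339 + -1.9101, 3.9708 + 10.8329) = (11.9238, 14.8037)
End effector: (11.9238, 14.8037)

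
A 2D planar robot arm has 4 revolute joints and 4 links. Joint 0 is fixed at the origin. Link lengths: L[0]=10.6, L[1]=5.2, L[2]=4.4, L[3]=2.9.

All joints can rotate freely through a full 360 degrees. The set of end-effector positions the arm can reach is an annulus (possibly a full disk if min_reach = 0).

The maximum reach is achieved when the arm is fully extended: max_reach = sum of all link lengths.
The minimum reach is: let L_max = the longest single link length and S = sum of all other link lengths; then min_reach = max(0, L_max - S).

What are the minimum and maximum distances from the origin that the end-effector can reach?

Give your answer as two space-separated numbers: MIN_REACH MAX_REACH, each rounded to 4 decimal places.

Answer: 0.0000 23.1000

Derivation:
Link lengths: [10.6, 5.2, 4.4, 2.9]
max_reach = 10.6 + 5.2 + 4.4 + 2.9 = 23.1
L_max = max([10.6, 5.2, 4.4, 2.9]) = 10.6
S (sum of others) = 23.1 - 10.6 = 12.5
min_reach = max(0, 10.6 - 12.5) = max(0, -1.9) = 0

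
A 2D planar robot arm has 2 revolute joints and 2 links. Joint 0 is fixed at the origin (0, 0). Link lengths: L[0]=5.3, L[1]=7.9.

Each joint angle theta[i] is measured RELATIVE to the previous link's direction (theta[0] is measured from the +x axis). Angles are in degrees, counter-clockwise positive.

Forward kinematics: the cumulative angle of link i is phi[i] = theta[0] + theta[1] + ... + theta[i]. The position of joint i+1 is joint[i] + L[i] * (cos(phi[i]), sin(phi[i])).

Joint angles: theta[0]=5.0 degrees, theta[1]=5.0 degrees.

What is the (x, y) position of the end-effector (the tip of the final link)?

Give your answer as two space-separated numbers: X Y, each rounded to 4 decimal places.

joint[0] = (0.0000, 0.0000)  (base)
link 0: phi[0] = 5 = 5 deg
  cos(5 deg) = 0.9962, sin(5 deg) = 0.0872
  joint[1] = (0.0000, 0.0000) + 5.3 * (0.9962, 0.0872) = (0.0000 + 5.2798, 0.0000 + 0.4619) = (5.2798, 0.4619)
link 1: phi[1] = 5 + 5 = 10 deg
  cos(10 deg) = 0.9848, sin(10 deg) = 0.1736
  joint[2] = (5.2798, 0.4619) + 7.9 * (0.9848, 0.1736) = (5.2798 + 7.7800, 0.4619 + 1.3718) = (13.0598, 1.8337)
End effector: (13.0598, 1.8337)

Answer: 13.0598 1.8337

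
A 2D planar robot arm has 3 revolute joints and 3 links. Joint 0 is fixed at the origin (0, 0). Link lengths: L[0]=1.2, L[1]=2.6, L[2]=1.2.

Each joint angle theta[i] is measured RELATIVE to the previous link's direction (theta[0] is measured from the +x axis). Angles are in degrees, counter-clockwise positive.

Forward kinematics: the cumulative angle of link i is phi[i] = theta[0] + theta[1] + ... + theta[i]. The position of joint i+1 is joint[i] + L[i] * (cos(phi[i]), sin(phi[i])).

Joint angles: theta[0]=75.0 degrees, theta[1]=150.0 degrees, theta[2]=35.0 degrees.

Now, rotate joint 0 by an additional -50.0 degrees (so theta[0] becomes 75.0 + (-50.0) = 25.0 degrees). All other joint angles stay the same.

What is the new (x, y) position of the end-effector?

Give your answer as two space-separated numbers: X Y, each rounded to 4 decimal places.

Answer: -2.5418 0.1337

Derivation:
joint[0] = (0.0000, 0.0000)  (base)
link 0: phi[0] = 25 = 25 deg
  cos(25 deg) = 0.9063, sin(25 deg) = 0.4226
  joint[1] = (0.0000, 0.0000) + 1.2 * (0.9063, 0.4226) = (0.0000 + 1.0876, 0.0000 + 0.5071) = (1.0876, 0.5071)
link 1: phi[1] = 25 + 150 = 175 deg
  cos(175 deg) = -0.9962, sin(175 deg) = 0.0872
  joint[2] = (1.0876, 0.5071) + 2.6 * (-0.9962, 0.0872) = (1.0876 + -2.5901, 0.5071 + 0.2266) = (-1.5025, 0.7337)
link 2: phi[2] = 25 + 150 + 35 = 210 deg
  cos(210 deg) = -0.8660, sin(210 deg) = -0.5000
  joint[3] = (-1.5025, 0.7337) + 1.2 * (-0.8660, -0.5000) = (-1.5025 + -1.0392, 0.7337 + -0.6000) = (-2.5418, 0.1337)
End effector: (-2.5418, 0.1337)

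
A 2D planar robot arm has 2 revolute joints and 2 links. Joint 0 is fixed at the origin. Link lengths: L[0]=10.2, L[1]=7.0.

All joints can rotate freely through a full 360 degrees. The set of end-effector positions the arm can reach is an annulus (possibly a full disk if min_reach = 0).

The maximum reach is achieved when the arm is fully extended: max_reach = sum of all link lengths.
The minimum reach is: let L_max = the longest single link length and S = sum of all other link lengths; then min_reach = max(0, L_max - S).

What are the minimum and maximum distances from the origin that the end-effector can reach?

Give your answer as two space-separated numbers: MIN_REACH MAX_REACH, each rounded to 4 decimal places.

Link lengths: [10.2, 7.0]
max_reach = 10.2 + 7 = 17.2
L_max = max([10.2, 7.0]) = 10.2
S (sum of others) = 17.2 - 10.2 = 7
min_reach = max(0, 10.2 - 7) = max(0, 3.2) = 3.2

Answer: 3.2000 17.2000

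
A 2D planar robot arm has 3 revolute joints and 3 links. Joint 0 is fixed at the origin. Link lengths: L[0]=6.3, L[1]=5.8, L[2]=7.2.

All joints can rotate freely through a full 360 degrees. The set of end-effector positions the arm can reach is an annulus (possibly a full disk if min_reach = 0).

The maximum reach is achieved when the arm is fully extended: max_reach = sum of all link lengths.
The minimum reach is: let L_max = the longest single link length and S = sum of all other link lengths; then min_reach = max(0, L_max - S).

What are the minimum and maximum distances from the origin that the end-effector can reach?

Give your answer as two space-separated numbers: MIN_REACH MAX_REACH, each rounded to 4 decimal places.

Answer: 0.0000 19.3000

Derivation:
Link lengths: [6.3, 5.8, 7.2]
max_reach = 6.3 + 5.8 + 7.2 = 19.3
L_max = max([6.3, 5.8, 7.2]) = 7.2
S (sum of others) = 19.3 - 7.2 = 12.1
min_reach = max(0, 7.2 - 12.1) = max(0, -4.9) = 0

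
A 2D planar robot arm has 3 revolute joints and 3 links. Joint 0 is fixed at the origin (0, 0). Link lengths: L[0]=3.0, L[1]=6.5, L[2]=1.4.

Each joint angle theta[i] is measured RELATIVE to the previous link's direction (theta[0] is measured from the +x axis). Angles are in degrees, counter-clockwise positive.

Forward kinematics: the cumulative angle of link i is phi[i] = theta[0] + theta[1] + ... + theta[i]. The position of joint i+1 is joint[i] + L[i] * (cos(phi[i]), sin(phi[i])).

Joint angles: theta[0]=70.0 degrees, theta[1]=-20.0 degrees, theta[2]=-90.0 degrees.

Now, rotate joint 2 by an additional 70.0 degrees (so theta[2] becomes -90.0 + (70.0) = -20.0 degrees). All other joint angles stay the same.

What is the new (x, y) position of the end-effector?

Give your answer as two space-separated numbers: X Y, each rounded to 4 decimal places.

joint[0] = (0.0000, 0.0000)  (base)
link 0: phi[0] = 70 = 70 deg
  cos(70 deg) = 0.3420, sin(70 deg) = 0.9397
  joint[1] = (0.0000, 0.0000) + 3 * (0.3420, 0.9397) = (0.0000 + 1.0261, 0.0000 + 2.8191) = (1.0261, 2.8191)
link 1: phi[1] = 70 + -20 = 50 deg
  cos(50 deg) = 0.6428, sin(50 deg) = 0.7660
  joint[2] = (1.0261, 2.8191) + 6.5 * (0.6428, 0.7660) = (1.0261 + 4.1781, 2.8191 + 4.9793) = (5.2042, 7.7984)
link 2: phi[2] = 70 + -20 + -20 = 30 deg
  cos(30 deg) = 0.8660, sin(30 deg) = 0.5000
  joint[3] = (5.2042, 7.7984) + 1.4 * (0.8660, 0.5000) = (5.2042 + 1.2124, 7.7984 + 0.7000) = (6.4166, 8.4984)
End effector: (6.4166, 8.4984)

Answer: 6.4166 8.4984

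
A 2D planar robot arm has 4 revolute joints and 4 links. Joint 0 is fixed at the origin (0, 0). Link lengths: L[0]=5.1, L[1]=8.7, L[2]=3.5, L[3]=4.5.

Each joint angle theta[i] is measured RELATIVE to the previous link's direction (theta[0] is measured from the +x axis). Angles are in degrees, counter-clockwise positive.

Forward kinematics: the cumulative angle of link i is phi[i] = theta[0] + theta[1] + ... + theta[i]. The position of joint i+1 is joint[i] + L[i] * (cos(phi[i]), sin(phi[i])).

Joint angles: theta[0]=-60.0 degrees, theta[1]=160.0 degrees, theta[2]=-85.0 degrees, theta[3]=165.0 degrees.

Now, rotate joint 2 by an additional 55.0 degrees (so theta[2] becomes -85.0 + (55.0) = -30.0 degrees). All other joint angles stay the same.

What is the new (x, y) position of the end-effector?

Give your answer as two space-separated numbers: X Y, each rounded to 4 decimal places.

Answer: -0.3448 3.7538

Derivation:
joint[0] = (0.0000, 0.0000)  (base)
link 0: phi[0] = -60 = -60 deg
  cos(-60 deg) = 0.5000, sin(-60 deg) = -0.8660
  joint[1] = (0.0000, 0.0000) + 5.1 * (0.5000, -0.8660) = (0.0000 + 2.5500, 0.0000 + -4.4167) = (2.5500, -4.4167)
link 1: phi[1] = -60 + 160 = 100 deg
  cos(100 deg) = -0.1736, sin(100 deg) = 0.9848
  joint[2] = (2.5500, -4.4167) + 8.7 * (-0.1736, 0.9848) = (2.5500 + -1.5107, -4.4167 + 8.5678) = (1.0393, 4.1511)
link 2: phi[2] = -60 + 160 + -30 = 70 deg
  cos(70 deg) = 0.3420, sin(70 deg) = 0.9397
  joint[3] = (1.0393, 4.1511) + 3.5 * (0.3420, 0.9397) = (1.0393 + 1.1971, 4.1511 + 3.2889) = (2.2363, 7.4400)
link 3: phi[3] = -60 + 160 + -30 + 165 = 235 deg
  cos(235 deg) = -0.5736, sin(235 deg) = -0.8192
  joint[4] = (2.2363, 7.4400) + 4.5 * (-0.5736, -0.8192) = (2.2363 + -2.5811, 7.4400 + -3.6862) = (-0.3448, 3.7538)
End effector: (-0.3448, 3.7538)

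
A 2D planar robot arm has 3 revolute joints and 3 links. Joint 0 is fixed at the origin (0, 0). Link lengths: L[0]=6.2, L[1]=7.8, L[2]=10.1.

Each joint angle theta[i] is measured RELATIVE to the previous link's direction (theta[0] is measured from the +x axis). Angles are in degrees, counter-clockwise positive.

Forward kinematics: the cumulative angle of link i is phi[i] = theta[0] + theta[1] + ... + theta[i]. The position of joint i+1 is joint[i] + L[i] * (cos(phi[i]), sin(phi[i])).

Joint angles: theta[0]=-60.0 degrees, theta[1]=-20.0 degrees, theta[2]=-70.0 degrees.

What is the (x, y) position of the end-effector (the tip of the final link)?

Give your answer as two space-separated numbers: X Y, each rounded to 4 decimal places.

joint[0] = (0.0000, 0.0000)  (base)
link 0: phi[0] = -60 = -60 deg
  cos(-60 deg) = 0.5000, sin(-60 deg) = -0.8660
  joint[1] = (0.0000, 0.0000) + 6.2 * (0.5000, -0.8660) = (0.0000 + 3.1000, 0.0000 + -5.3694) = (3.1000, -5.3694)
link 1: phi[1] = -60 + -20 = -80 deg
  cos(-80 deg) = 0.1736, sin(-80 deg) = -0.9848
  joint[2] = (3.1000, -5.3694) + 7.8 * (0.1736, -0.9848) = (3.1000 + 1.3545, -5.3694 + -7.6815) = (4.4545, -13.0509)
link 2: phi[2] = -60 + -20 + -70 = -150 deg
  cos(-150 deg) = -0.8660, sin(-150 deg) = -0.5000
  joint[3] = (4.4545, -13.0509) + 10.1 * (-0.8660, -0.5000) = (4.4545 + -8.7469, -13.0509 + -5.0500) = (-4.2924, -18.1009)
End effector: (-4.2924, -18.1009)

Answer: -4.2924 -18.1009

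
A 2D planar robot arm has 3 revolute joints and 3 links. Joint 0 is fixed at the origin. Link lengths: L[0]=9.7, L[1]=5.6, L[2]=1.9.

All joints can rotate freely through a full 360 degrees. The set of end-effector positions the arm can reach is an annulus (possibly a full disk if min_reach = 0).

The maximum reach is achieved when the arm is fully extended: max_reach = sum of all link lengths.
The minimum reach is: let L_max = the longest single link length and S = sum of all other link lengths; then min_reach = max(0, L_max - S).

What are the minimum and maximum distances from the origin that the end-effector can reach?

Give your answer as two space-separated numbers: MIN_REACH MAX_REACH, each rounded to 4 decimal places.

Answer: 2.2000 17.2000

Derivation:
Link lengths: [9.7, 5.6, 1.9]
max_reach = 9.7 + 5.6 + 1.9 = 17.2
L_max = max([9.7, 5.6, 1.9]) = 9.7
S (sum of others) = 17.2 - 9.7 = 7.5
min_reach = max(0, 9.7 - 7.5) = max(0, 2.2) = 2.2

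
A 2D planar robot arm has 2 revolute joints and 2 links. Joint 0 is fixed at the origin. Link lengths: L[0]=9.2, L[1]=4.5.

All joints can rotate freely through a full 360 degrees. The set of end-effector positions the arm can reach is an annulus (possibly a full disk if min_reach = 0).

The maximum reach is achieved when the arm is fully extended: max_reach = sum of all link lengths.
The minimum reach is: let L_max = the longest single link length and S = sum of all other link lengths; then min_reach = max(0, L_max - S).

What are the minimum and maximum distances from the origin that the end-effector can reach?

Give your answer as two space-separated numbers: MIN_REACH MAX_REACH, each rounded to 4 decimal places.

Answer: 4.7000 13.7000

Derivation:
Link lengths: [9.2, 4.5]
max_reach = 9.2 + 4.5 = 13.7
L_max = max([9.2, 4.5]) = 9.2
S (sum of others) = 13.7 - 9.2 = 4.5
min_reach = max(0, 9.2 - 4.5) = max(0, 4.7) = 4.7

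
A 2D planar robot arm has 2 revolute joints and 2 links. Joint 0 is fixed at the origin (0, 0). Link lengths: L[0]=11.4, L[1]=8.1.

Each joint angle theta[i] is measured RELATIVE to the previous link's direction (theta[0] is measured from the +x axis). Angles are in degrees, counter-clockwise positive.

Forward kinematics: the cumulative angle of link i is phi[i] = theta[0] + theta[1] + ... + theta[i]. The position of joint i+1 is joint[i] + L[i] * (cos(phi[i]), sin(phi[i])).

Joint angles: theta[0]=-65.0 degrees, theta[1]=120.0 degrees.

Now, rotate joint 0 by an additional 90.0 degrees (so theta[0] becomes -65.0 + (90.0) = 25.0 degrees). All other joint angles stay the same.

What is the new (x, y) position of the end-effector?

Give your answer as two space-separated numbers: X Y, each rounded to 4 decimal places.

joint[0] = (0.0000, 0.0000)  (base)
link 0: phi[0] = 25 = 25 deg
  cos(25 deg) = 0.9063, sin(25 deg) = 0.4226
  joint[1] = (0.0000, 0.0000) + 11.4 * (0.9063, 0.4226) = (0.0000 + 10.3319, 0.0000 + 4.8178) = (10.3319, 4.8178)
link 1: phi[1] = 25 + 120 = 145 deg
  cos(145 deg) = -0.8192, sin(145 deg) = 0.5736
  joint[2] = (10.3319, 4.8178) + 8.1 * (-0.8192, 0.5736) = (10.3319 + -6.6351, 4.8178 + 4.6460) = (3.6968, 9.4638)
End effector: (3.6968, 9.4638)

Answer: 3.6968 9.4638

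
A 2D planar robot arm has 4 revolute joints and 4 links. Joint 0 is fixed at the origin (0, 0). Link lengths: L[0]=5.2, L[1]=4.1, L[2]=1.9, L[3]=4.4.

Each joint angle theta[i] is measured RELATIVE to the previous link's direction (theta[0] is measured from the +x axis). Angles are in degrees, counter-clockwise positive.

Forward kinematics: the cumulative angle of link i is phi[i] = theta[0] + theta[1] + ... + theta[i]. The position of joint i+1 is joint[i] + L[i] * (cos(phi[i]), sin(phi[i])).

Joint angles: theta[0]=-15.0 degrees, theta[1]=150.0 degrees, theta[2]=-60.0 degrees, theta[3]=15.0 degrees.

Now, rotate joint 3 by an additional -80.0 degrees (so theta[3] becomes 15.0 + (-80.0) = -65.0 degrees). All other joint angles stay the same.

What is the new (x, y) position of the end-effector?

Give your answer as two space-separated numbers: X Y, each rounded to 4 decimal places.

joint[0] = (0.0000, 0.0000)  (base)
link 0: phi[0] = -15 = -15 deg
  cos(-15 deg) = 0.9659, sin(-15 deg) = -0.2588
  joint[1] = (0.0000, 0.0000) + 5.2 * (0.9659, -0.2588) = (0.0000 + 5.0228, 0.0000 + -1.3459) = (5.0228, -1.3459)
link 1: phi[1] = -15 + 150 = 135 deg
  cos(135 deg) = -0.7071, sin(135 deg) = 0.7071
  joint[2] = (5.0228, -1.3459) + 4.1 * (-0.7071, 0.7071) = (5.0228 + -2.8991, -1.3459 + 2.8991) = (2.1237, 1.5533)
link 2: phi[2] = -15 + 150 + -60 = 75 deg
  cos(75 deg) = 0.2588, sin(75 deg) = 0.9659
  joint[3] = (2.1237, 1.5533) + 1.9 * (0.2588, 0.9659) = (2.1237 + 0.4918, 1.5533 + 1.8353) = (2.6154, 3.3885)
link 3: phi[3] = -15 + 150 + -60 + -65 = 10 deg
  cos(10 deg) = 0.9848, sin(10 deg) = 0.1736
  joint[4] = (2.6154, 3.3885) + 4.4 * (0.9848, 0.1736) = (2.6154 + 4.3332, 3.3885 + 0.7641) = (6.9486, 4.1526)
End effector: (6.9486, 4.1526)

Answer: 6.9486 4.1526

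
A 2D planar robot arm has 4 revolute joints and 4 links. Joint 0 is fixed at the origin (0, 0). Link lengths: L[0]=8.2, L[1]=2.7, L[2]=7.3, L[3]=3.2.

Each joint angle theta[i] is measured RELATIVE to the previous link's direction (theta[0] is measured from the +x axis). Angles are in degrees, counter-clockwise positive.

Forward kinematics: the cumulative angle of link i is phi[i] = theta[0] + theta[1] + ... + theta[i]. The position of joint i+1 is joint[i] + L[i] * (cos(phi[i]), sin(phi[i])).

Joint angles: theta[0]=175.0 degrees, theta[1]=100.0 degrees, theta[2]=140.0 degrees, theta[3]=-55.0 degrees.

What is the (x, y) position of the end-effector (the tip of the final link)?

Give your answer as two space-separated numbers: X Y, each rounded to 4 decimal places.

Answer: -0.5464 4.0048

Derivation:
joint[0] = (0.0000, 0.0000)  (base)
link 0: phi[0] = 175 = 175 deg
  cos(175 deg) = -0.9962, sin(175 deg) = 0.0872
  joint[1] = (0.0000, 0.0000) + 8.2 * (-0.9962, 0.0872) = (0.0000 + -8.1688, 0.0000 + 0.7147) = (-8.1688, 0.7147)
link 1: phi[1] = 175 + 100 = 275 deg
  cos(275 deg) = 0.0872, sin(275 deg) = -0.9962
  joint[2] = (-8.1688, 0.7147) + 2.7 * (0.0872, -0.9962) = (-8.1688 + 0.2353, 0.7147 + -2.6897) = (-7.9335, -1.9750)
link 2: phi[2] = 175 + 100 + 140 = 415 deg
  cos(415 deg) = 0.5736, sin(415 deg) = 0.8192
  joint[3] = (-7.9335, -1.9750) + 7.3 * (0.5736, 0.8192) = (-7.9335 + 4.1871, -1.9750 + 5.9798) = (-3.7464, 4.0048)
link 3: phi[3] = 175 + 100 + 140 + -55 = 360 deg
  cos(360 deg) = 1.0000, sin(360 deg) = -0.0000
  joint[4] = (-3.7464, 4.0048) + 3.2 * (1.0000, -0.0000) = (-3.7464 + 3.2000, 4.0048 + -0.0000) = (-0.5464, 4.0048)
End effector: (-0.5464, 4.0048)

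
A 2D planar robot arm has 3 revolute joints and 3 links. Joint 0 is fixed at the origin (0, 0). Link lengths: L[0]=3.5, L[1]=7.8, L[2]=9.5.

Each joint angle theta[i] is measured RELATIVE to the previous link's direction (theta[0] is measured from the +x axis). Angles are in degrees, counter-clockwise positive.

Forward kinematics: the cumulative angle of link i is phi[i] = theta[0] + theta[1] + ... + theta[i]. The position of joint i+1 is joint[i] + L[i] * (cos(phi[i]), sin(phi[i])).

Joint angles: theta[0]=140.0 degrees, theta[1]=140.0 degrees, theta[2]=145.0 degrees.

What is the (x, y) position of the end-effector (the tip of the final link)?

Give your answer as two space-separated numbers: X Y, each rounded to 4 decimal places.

joint[0] = (0.0000, 0.0000)  (base)
link 0: phi[0] = 140 = 140 deg
  cos(140 deg) = -0.7660, sin(140 deg) = 0.6428
  joint[1] = (0.0000, 0.0000) + 3.5 * (-0.7660, 0.6428) = (0.0000 + -2.6812, 0.0000 + 2.2498) = (-2.6812, 2.2498)
link 1: phi[1] = 140 + 140 = 280 deg
  cos(280 deg) = 0.1736, sin(280 deg) = -0.9848
  joint[2] = (-2.6812, 2.2498) + 7.8 * (0.1736, -0.9848) = (-2.6812 + 1.3545, 2.2498 + -7.6815) = (-1.3267, -5.4317)
link 2: phi[2] = 140 + 140 + 145 = 425 deg
  cos(425 deg) = 0.4226, sin(425 deg) = 0.9063
  joint[3] = (-1.3267, -5.4317) + 9.5 * (0.4226, 0.9063) = (-1.3267 + 4.0149, -5.4317 + 8.6099) = (2.6882, 3.1782)
End effector: (2.6882, 3.1782)

Answer: 2.6882 3.1782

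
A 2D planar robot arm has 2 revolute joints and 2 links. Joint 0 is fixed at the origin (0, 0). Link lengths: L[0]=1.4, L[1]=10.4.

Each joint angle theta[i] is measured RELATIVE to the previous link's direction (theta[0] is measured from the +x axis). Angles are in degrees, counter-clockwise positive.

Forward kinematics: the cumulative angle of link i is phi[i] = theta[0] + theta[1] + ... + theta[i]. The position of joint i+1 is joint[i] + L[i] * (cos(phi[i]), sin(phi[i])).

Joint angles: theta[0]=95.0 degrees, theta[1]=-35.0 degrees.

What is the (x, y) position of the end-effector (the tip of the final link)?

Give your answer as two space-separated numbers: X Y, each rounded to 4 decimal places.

Answer: 5.0780 10.4013

Derivation:
joint[0] = (0.0000, 0.0000)  (base)
link 0: phi[0] = 95 = 95 deg
  cos(95 deg) = -0.0872, sin(95 deg) = 0.9962
  joint[1] = (0.0000, 0.0000) + 1.4 * (-0.0872, 0.9962) = (0.0000 + -0.1220, 0.0000 + 1.3947) = (-0.1220, 1.3947)
link 1: phi[1] = 95 + -35 = 60 deg
  cos(60 deg) = 0.5000, sin(60 deg) = 0.8660
  joint[2] = (-0.1220, 1.3947) + 10.4 * (0.5000, 0.8660) = (-0.1220 + 5.2000, 1.3947 + 9.0067) = (5.0780, 10.4013)
End effector: (5.0780, 10.4013)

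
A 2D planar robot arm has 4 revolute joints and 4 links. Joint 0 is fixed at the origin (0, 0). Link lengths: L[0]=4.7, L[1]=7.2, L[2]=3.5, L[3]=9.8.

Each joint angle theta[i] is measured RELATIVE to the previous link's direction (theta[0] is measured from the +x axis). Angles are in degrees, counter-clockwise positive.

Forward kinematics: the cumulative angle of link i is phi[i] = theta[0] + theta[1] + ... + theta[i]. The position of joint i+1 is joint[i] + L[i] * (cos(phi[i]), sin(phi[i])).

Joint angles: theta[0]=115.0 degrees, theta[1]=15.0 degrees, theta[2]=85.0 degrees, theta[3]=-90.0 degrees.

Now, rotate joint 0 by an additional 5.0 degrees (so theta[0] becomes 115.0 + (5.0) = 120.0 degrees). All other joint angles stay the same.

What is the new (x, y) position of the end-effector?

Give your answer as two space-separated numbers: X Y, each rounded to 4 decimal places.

Answer: -16.4216 14.4190

Derivation:
joint[0] = (0.0000, 0.0000)  (base)
link 0: phi[0] = 120 = 120 deg
  cos(120 deg) = -0.5000, sin(120 deg) = 0.8660
  joint[1] = (0.0000, 0.0000) + 4.7 * (-0.5000, 0.8660) = (0.0000 + -2.3500, 0.0000 + 4.0703) = (-2.3500, 4.0703)
link 1: phi[1] = 120 + 15 = 135 deg
  cos(135 deg) = -0.7071, sin(135 deg) = 0.7071
  joint[2] = (-2.3500, 4.0703) + 7.2 * (-0.7071, 0.7071) = (-2.3500 + -5.0912, 4.0703 + 5.0912) = (-7.4412, 9.1615)
link 2: phi[2] = 120 + 15 + 85 = 220 deg
  cos(220 deg) = -0.7660, sin(220 deg) = -0.6428
  joint[3] = (-7.4412, 9.1615) + 3.5 * (-0.7660, -0.6428) = (-7.4412 + -2.6812, 9.1615 + -2.2498) = (-10.1223, 6.9117)
link 3: phi[3] = 120 + 15 + 85 + -90 = 130 deg
  cos(130 deg) = -0.6428, sin(130 deg) = 0.7660
  joint[4] = (-10.1223, 6.9117) + 9.8 * (-0.6428, 0.7660) = (-10.1223 + -6.2993, 6.9117 + 7.5072) = (-16.4216, 14.4190)
End effector: (-16.4216, 14.4190)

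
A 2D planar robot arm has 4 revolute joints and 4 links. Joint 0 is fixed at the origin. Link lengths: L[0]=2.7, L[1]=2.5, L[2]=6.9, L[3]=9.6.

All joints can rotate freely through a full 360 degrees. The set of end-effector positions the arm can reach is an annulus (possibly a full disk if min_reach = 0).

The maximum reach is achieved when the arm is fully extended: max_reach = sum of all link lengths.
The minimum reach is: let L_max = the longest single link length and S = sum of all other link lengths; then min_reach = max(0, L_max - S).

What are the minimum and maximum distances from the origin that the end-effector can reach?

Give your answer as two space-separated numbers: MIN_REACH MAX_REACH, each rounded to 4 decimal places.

Link lengths: [2.7, 2.5, 6.9, 9.6]
max_reach = 2.7 + 2.5 + 6.9 + 9.6 = 21.7
L_max = max([2.7, 2.5, 6.9, 9.6]) = 9.6
S (sum of others) = 21.7 - 9.6 = 12.1
min_reach = max(0, 9.6 - 12.1) = max(0, -2.5) = 0

Answer: 0.0000 21.7000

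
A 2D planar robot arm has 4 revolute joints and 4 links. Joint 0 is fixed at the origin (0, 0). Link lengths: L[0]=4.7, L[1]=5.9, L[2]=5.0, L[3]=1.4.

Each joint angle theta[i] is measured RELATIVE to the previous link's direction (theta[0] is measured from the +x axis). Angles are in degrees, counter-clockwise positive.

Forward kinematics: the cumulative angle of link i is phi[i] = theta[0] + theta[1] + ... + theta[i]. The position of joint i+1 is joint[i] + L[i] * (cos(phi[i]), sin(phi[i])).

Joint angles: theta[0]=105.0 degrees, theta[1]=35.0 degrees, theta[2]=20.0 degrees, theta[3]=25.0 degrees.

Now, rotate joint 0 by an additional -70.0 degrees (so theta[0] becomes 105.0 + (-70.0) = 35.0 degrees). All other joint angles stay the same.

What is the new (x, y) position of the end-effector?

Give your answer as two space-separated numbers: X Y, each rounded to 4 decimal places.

Answer: 5.2763 14.5088

Derivation:
joint[0] = (0.0000, 0.0000)  (base)
link 0: phi[0] = 35 = 35 deg
  cos(35 deg) = 0.8192, sin(35 deg) = 0.5736
  joint[1] = (0.0000, 0.0000) + 4.7 * (0.8192, 0.5736) = (0.0000 + 3.8500, 0.0000 + 2.6958) = (3.8500, 2.6958)
link 1: phi[1] = 35 + 35 = 70 deg
  cos(70 deg) = 0.3420, sin(70 deg) = 0.9397
  joint[2] = (3.8500, 2.6958) + 5.9 * (0.3420, 0.9397) = (3.8500 + 2.0179, 2.6958 + 5.5442) = (5.8679, 8.2400)
link 2: phi[2] = 35 + 35 + 20 = 90 deg
  cos(90 deg) = 0.0000, sin(90 deg) = 1.0000
  joint[3] = (5.8679, 8.2400) + 5 * (0.0000, 1.0000) = (5.8679 + 0.0000, 8.2400 + 5.0000) = (5.8679, 13.2400)
link 3: phi[3] = 35 + 35 + 20 + 25 = 115 deg
  cos(115 deg) = -0.4226, sin(115 deg) = 0.9063
  joint[4] = (5.8679, 13.2400) + 1.4 * (-0.4226, 0.9063) = (5.8679 + -0.5917, 13.2400 + 1.2688) = (5.2763, 14.5088)
End effector: (5.2763, 14.5088)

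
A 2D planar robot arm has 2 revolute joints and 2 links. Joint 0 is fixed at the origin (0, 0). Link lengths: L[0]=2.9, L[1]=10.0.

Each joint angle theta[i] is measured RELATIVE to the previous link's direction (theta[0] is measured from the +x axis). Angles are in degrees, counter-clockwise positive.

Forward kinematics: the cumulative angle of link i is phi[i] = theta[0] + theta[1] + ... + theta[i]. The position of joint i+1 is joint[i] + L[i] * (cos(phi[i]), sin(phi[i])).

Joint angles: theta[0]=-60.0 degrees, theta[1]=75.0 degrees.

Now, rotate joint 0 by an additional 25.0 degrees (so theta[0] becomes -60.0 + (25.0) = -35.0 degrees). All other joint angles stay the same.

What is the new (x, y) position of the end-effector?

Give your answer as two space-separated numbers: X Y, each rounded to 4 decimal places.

joint[0] = (0.0000, 0.0000)  (base)
link 0: phi[0] = -35 = -35 deg
  cos(-35 deg) = 0.8192, sin(-35 deg) = -0.5736
  joint[1] = (0.0000, 0.0000) + 2.9 * (0.8192, -0.5736) = (0.0000 + 2.3755, 0.0000 + -1.6634) = (2.3755, -1.6634)
link 1: phi[1] = -35 + 75 = 40 deg
  cos(40 deg) = 0.7660, sin(40 deg) = 0.6428
  joint[2] = (2.3755, -1.6634) + 10 * (0.7660, 0.6428) = (2.3755 + 7.6604, -1.6634 + 6.4279) = (10.0360, 4.7645)
End effector: (10.0360, 4.7645)

Answer: 10.0360 4.7645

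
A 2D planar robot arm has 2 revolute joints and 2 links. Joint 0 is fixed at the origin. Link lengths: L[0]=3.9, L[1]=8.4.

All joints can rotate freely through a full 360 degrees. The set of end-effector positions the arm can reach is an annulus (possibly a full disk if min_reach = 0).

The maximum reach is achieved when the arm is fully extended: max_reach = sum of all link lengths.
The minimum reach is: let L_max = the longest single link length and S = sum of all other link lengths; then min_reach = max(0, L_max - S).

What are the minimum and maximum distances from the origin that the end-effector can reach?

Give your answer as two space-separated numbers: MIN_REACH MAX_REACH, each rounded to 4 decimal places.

Answer: 4.5000 12.3000

Derivation:
Link lengths: [3.9, 8.4]
max_reach = 3.9 + 8.4 = 12.3
L_max = max([3.9, 8.4]) = 8.4
S (sum of others) = 12.3 - 8.4 = 3.9
min_reach = max(0, 8.4 - 3.9) = max(0, 4.5) = 4.5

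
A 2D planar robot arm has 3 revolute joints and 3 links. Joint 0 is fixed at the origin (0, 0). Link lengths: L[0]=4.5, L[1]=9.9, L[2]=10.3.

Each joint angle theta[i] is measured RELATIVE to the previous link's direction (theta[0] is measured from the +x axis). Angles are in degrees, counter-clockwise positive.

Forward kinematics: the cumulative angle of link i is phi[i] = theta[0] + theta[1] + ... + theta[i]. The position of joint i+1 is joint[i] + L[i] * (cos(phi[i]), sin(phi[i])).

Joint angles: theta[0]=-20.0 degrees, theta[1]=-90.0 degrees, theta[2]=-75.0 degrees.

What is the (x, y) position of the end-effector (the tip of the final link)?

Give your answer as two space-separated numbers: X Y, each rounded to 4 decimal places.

Answer: -9.4182 -9.9443

Derivation:
joint[0] = (0.0000, 0.0000)  (base)
link 0: phi[0] = -20 = -20 deg
  cos(-20 deg) = 0.9397, sin(-20 deg) = -0.3420
  joint[1] = (0.0000, 0.0000) + 4.5 * (0.9397, -0.3420) = (0.0000 + 4.2286, 0.0000 + -1.5391) = (4.2286, -1.5391)
link 1: phi[1] = -20 + -90 = -110 deg
  cos(-110 deg) = -0.3420, sin(-110 deg) = -0.9397
  joint[2] = (4.2286, -1.5391) + 9.9 * (-0.3420, -0.9397) = (4.2286 + -3.3860, -1.5391 + -9.3030) = (0.8426, -10.8420)
link 2: phi[2] = -20 + -90 + -75 = -185 deg
  cos(-185 deg) = -0.9962, sin(-185 deg) = 0.0872
  joint[3] = (0.8426, -10.8420) + 10.3 * (-0.9962, 0.0872) = (0.8426 + -10.2608, -10.8420 + 0.8977) = (-9.4182, -9.9443)
End effector: (-9.4182, -9.9443)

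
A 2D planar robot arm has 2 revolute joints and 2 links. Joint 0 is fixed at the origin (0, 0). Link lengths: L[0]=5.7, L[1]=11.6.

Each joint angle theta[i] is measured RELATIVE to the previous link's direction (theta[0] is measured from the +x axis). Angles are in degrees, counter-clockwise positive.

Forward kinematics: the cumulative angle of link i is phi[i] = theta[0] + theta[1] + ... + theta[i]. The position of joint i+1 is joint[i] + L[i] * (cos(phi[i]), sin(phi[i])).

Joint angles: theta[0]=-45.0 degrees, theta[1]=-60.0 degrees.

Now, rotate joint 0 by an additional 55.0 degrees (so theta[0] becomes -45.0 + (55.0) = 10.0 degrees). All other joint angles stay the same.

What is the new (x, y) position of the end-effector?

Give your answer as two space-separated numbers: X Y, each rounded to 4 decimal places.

Answer: 13.0697 -7.8963

Derivation:
joint[0] = (0.0000, 0.0000)  (base)
link 0: phi[0] = 10 = 10 deg
  cos(10 deg) = 0.9848, sin(10 deg) = 0.1736
  joint[1] = (0.0000, 0.0000) + 5.7 * (0.9848, 0.1736) = (0.0000 + 5.6134, 0.0000 + 0.9898) = (5.6134, 0.9898)
link 1: phi[1] = 10 + -60 = -50 deg
  cos(-50 deg) = 0.6428, sin(-50 deg) = -0.7660
  joint[2] = (5.6134, 0.9898) + 11.6 * (0.6428, -0.7660) = (5.6134 + 7.4563, 0.9898 + -8.8861) = (13.0697, -7.8963)
End effector: (13.0697, -7.8963)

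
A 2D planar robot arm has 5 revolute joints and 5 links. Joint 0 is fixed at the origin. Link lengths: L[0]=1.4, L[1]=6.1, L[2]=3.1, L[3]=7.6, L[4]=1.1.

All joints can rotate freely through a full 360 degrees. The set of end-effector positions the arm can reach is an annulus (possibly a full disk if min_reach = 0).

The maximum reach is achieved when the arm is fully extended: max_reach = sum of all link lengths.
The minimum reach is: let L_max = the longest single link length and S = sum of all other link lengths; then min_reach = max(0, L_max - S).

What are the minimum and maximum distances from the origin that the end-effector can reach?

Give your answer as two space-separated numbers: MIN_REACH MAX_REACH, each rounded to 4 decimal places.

Answer: 0.0000 19.3000

Derivation:
Link lengths: [1.4, 6.1, 3.1, 7.6, 1.1]
max_reach = 1.4 + 6.1 + 3.1 + 7.6 + 1.1 = 19.3
L_max = max([1.4, 6.1, 3.1, 7.6, 1.1]) = 7.6
S (sum of others) = 19.3 - 7.6 = 11.7
min_reach = max(0, 7.6 - 11.7) = max(0, -4.1) = 0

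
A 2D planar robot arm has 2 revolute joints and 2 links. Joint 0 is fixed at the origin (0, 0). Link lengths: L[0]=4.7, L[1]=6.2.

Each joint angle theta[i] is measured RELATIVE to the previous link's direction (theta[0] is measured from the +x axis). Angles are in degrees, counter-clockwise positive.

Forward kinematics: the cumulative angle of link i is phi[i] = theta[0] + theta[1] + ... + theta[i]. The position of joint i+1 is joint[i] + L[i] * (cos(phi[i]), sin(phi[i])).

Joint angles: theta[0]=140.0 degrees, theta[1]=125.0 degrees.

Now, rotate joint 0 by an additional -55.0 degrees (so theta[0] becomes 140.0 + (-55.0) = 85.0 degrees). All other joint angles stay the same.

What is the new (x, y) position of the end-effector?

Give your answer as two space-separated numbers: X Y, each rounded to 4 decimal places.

Answer: -4.9597 1.5821

Derivation:
joint[0] = (0.0000, 0.0000)  (base)
link 0: phi[0] = 85 = 85 deg
  cos(85 deg) = 0.0872, sin(85 deg) = 0.9962
  joint[1] = (0.0000, 0.0000) + 4.7 * (0.0872, 0.9962) = (0.0000 + 0.4096, 0.0000 + 4.6821) = (0.4096, 4.6821)
link 1: phi[1] = 85 + 125 = 210 deg
  cos(210 deg) = -0.8660, sin(210 deg) = -0.5000
  joint[2] = (0.4096, 4.6821) + 6.2 * (-0.8660, -0.5000) = (0.4096 + -5.3694, 4.6821 + -3.1000) = (-4.9597, 1.5821)
End effector: (-4.9597, 1.5821)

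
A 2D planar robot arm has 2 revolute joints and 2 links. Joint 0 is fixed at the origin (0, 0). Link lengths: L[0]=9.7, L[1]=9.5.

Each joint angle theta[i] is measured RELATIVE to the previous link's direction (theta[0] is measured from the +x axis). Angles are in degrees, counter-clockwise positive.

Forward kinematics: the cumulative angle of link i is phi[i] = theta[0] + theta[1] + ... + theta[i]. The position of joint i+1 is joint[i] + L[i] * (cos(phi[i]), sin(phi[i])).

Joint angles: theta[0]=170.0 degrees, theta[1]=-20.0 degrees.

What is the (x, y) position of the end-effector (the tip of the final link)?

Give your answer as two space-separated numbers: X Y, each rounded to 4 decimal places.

joint[0] = (0.0000, 0.0000)  (base)
link 0: phi[0] = 170 = 170 deg
  cos(170 deg) = -0.9848, sin(170 deg) = 0.1736
  joint[1] = (0.0000, 0.0000) + 9.7 * (-0.9848, 0.1736) = (0.0000 + -9.5526, 0.0000 + 1.6844) = (-9.5526, 1.6844)
link 1: phi[1] = 170 + -20 = 150 deg
  cos(150 deg) = -0.8660, sin(150 deg) = 0.5000
  joint[2] = (-9.5526, 1.6844) + 9.5 * (-0.8660, 0.5000) = (-9.5526 + -8.2272, 1.6844 + 4.7500) = (-17.7799, 6.4344)
End effector: (-17.7799, 6.4344)

Answer: -17.7799 6.4344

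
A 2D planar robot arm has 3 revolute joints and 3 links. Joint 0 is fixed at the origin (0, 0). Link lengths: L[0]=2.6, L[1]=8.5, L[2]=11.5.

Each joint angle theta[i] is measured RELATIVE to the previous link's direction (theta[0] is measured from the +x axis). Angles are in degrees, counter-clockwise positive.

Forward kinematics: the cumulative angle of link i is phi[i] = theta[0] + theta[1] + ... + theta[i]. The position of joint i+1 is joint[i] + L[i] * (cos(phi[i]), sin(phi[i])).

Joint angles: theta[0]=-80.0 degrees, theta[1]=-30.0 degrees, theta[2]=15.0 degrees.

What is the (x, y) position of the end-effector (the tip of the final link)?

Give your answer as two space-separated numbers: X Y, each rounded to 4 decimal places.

joint[0] = (0.0000, 0.0000)  (base)
link 0: phi[0] = -80 = -80 deg
  cos(-80 deg) = 0.1736, sin(-80 deg) = -0.9848
  joint[1] = (0.0000, 0.0000) + 2.6 * (0.1736, -0.9848) = (0.0000 + 0.4515, 0.0000 + -2.5605) = (0.4515, -2.5605)
link 1: phi[1] = -80 + -30 = -110 deg
  cos(-110 deg) = -0.3420, sin(-110 deg) = -0.9397
  joint[2] = (0.4515, -2.5605) + 8.5 * (-0.3420, -0.9397) = (0.4515 + -2.9072, -2.5605 + -7.9874) = (-2.4557, -10.5479)
link 2: phi[2] = -80 + -30 + 15 = -95 deg
  cos(-95 deg) = -0.0872, sin(-95 deg) = -0.9962
  joint[3] = (-2.4557, -10.5479) + 11.5 * (-0.0872, -0.9962) = (-2.4557 + -1.0023, -10.5479 + -11.4562) = (-3.4580, -22.0041)
End effector: (-3.4580, -22.0041)

Answer: -3.4580 -22.0041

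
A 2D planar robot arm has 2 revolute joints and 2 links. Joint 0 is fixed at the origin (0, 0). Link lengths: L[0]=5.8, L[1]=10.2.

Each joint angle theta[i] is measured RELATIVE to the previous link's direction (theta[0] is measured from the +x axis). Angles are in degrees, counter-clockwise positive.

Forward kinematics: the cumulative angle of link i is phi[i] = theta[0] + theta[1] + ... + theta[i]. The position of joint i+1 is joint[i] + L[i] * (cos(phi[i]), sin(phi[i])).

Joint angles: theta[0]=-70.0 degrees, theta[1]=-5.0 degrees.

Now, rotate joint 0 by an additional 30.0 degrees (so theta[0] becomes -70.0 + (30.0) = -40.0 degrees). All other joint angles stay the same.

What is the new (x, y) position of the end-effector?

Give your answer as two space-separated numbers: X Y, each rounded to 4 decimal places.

joint[0] = (0.0000, 0.0000)  (base)
link 0: phi[0] = -40 = -40 deg
  cos(-40 deg) = 0.7660, sin(-40 deg) = -0.6428
  joint[1] = (0.0000, 0.0000) + 5.8 * (0.7660, -0.6428) = (0.0000 + 4.4431, 0.0000 + -3.7282) = (4.4431, -3.7282)
link 1: phi[1] = -40 + -5 = -45 deg
  cos(-45 deg) = 0.7071, sin(-45 deg) = -0.7071
  joint[2] = (4.4431, -3.7282) + 10.2 * (0.7071, -0.7071) = (4.4431 + 7.2125, -3.7282 + -7.2125) = (11.6555, -10.9407)
End effector: (11.6555, -10.9407)

Answer: 11.6555 -10.9407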